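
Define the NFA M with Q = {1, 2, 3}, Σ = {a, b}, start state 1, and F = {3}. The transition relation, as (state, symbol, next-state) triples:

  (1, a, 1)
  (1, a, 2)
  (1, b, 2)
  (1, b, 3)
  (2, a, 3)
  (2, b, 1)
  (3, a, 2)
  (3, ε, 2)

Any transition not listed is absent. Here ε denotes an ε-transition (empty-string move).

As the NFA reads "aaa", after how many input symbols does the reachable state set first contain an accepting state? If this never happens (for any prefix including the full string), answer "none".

2

Start in {1}.
Read 'a': {1} → {1, 2}.
Read 'a': {1, 2} → {1, 2, 3}.
None of the earlier sets intersect F, but {1, 2, 3} does.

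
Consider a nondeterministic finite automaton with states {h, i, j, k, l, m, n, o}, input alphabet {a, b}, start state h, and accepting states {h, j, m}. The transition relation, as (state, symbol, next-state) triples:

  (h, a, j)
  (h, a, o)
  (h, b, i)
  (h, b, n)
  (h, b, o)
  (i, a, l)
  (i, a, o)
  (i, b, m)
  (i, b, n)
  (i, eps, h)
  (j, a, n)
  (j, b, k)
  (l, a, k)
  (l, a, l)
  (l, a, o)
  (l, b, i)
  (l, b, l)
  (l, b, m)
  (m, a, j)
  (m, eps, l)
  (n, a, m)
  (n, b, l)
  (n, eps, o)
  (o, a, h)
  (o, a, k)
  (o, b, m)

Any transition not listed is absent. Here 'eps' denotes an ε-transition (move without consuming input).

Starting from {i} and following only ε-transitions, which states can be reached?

{h, i}

Begin with {i}.
ε-move i → h; add h.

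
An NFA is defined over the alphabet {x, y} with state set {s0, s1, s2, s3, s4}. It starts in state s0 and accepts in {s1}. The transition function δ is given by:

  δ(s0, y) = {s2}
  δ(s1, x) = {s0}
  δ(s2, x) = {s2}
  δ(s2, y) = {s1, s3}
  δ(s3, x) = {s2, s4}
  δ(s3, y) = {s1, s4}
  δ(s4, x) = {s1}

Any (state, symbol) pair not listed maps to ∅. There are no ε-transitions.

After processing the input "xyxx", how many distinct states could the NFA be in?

Start in {s0}.
Read 'x': s0→∅; now ∅.
The set is empty and remains empty for the remaining 3 symbols.
That set has 0 states.

0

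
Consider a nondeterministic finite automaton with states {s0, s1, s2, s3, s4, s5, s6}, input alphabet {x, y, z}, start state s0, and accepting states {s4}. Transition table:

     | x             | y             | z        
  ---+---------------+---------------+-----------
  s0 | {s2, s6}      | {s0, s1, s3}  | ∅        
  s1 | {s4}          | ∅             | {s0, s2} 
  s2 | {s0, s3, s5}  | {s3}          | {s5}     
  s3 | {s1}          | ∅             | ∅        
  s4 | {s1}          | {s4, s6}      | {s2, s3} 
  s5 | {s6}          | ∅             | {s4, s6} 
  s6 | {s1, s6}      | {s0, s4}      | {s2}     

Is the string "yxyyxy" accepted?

Yes

Start in {s0}.
Read 'y': {s0} → {s0, s1, s3}.
Read 'x': {s0, s1, s3} → {s1, s2, s4, s6}.
Read 'y': {s1, s2, s4, s6} → {s0, s3, s4, s6}.
Read 'y': {s0, s3, s4, s6} → {s0, s1, s3, s4, s6}.
Read 'x': {s0, s1, s3, s4, s6} → {s1, s2, s4, s6}.
Read 'y': {s1, s2, s4, s6} → {s0, s3, s4, s6}.
The final set {s0, s3, s4, s6} contains the accepting state s4.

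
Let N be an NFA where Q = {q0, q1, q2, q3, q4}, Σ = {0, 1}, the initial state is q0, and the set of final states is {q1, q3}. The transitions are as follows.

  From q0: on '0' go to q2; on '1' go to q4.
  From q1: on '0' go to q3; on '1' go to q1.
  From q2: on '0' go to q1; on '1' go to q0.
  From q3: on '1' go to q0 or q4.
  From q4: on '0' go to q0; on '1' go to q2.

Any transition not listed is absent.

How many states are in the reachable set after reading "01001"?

1

Start in {q0}.
Read '0': {q0} → {q2}.
Read '1': {q2} → {q0}.
Read '0': {q0} → {q2}.
Read '0': {q2} → {q1}.
Read '1': {q1} → {q1}.
That set has 1 state.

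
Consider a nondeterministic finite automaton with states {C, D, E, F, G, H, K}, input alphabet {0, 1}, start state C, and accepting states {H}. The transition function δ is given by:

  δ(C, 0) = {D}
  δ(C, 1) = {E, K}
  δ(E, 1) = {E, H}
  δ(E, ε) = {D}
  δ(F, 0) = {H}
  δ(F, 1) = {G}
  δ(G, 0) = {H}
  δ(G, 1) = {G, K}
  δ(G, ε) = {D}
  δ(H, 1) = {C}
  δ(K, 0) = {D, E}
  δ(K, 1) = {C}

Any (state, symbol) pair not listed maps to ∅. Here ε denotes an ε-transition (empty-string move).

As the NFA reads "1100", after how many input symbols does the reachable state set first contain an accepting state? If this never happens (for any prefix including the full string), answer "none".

2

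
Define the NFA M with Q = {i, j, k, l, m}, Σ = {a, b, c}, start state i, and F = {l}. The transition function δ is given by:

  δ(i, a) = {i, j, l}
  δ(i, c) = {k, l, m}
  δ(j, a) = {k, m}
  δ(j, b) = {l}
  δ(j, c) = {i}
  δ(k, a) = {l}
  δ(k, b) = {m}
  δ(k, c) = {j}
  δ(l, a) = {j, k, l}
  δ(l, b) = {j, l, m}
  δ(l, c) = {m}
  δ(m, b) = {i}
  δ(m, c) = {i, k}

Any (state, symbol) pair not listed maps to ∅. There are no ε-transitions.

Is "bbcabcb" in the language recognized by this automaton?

Start in {i}.
Read 'b': i→∅; now ∅.
The set is empty and remains empty for the remaining 6 symbols.
The final set ∅ contains no accepting state.

No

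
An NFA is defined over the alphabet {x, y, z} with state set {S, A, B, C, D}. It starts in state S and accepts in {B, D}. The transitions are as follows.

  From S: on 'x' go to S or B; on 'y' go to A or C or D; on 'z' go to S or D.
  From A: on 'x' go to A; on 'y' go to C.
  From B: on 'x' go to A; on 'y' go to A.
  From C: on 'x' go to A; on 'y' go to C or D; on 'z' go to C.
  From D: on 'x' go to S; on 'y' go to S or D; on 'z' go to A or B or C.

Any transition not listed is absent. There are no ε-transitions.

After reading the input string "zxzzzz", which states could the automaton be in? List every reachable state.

Start in {S}.
Read 'z': S→{S, D}; now {S, D}.
Read 'x': S→{S, B}, D→{S}; now {S, B}.
Read 'z': S→{S, D}, B→∅; now {S, D}.
Read 'z': S→{S, D}, D→{A, B, C}; now {S, A, B, C, D}.
Read 'z': S→{S, D}, A→∅, B→∅, C→{C}, D→{A, B, C}; now {S, A, B, C, D}.
Read 'z': S→{S, D}, A→∅, B→∅, C→{C}, D→{A, B, C}; now {S, A, B, C, D}.

{S, A, B, C, D}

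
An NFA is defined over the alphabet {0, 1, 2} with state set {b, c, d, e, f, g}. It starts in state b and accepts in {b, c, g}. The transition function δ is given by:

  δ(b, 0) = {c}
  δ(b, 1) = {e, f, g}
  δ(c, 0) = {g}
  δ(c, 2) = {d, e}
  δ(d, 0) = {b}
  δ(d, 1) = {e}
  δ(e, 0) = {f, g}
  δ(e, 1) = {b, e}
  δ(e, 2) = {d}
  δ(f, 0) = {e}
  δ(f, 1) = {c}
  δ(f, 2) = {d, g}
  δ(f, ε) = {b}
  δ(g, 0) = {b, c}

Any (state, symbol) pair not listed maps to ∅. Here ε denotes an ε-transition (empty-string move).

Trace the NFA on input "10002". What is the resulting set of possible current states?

{d, e, g}

Start in {b}.
Read '1': {b} → {b, e, f, g}.
Read '0': {b, e, f, g} → {b, c, e, f, g}.
Read '0': {b, c, e, f, g} → {b, c, e, f, g}.
Read '0': {b, c, e, f, g} → {b, c, e, f, g}.
Read '2': {b, c, e, f, g} → {d, e, g}.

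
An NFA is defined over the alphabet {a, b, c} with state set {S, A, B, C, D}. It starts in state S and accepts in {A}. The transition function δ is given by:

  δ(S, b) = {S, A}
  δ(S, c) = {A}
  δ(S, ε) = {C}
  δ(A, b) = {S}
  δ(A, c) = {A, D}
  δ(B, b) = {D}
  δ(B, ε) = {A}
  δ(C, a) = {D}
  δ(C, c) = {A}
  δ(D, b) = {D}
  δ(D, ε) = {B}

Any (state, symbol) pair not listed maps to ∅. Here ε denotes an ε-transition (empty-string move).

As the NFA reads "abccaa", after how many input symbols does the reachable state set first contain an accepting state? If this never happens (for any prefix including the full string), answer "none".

Start: ε-closure({S}) = {S, C}.
Read 'a': {S, C} → {A, B, D}.
None of the earlier sets intersect F, but {A, B, D} does.

1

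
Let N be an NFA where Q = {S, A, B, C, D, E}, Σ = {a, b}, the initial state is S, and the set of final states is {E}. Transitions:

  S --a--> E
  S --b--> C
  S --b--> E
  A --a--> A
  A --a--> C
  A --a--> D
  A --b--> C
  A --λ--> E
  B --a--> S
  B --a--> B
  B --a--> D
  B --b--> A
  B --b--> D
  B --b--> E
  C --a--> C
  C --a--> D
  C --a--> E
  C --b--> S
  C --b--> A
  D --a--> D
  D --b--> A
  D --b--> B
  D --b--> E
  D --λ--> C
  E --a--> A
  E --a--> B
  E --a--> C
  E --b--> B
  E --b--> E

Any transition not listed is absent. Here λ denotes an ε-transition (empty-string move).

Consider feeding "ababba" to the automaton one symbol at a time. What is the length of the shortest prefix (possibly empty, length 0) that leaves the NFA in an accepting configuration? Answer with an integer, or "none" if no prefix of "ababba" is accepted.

Start in {S}.
Read 'a': {S} → {E}.
None of the earlier sets intersect F, but {E} does.

1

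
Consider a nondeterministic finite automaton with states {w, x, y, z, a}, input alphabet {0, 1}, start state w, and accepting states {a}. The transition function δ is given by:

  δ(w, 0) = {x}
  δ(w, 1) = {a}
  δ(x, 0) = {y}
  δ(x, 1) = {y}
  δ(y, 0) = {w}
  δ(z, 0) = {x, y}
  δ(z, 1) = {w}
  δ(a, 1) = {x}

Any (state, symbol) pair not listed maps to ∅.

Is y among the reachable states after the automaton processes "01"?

Yes

Start in {w}.
Read '0': w→{x}; now {x}.
Read '1': x→{y}; now {y}.
State y is in {y}.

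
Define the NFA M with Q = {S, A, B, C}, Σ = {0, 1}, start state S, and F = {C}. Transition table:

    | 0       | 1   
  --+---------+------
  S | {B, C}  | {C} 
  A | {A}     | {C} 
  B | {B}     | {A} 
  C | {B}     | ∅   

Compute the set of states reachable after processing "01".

Start in {S}.
Read '0': S→{B, C}; now {B, C}.
Read '1': B→{A}, C→∅; now {A}.

{A}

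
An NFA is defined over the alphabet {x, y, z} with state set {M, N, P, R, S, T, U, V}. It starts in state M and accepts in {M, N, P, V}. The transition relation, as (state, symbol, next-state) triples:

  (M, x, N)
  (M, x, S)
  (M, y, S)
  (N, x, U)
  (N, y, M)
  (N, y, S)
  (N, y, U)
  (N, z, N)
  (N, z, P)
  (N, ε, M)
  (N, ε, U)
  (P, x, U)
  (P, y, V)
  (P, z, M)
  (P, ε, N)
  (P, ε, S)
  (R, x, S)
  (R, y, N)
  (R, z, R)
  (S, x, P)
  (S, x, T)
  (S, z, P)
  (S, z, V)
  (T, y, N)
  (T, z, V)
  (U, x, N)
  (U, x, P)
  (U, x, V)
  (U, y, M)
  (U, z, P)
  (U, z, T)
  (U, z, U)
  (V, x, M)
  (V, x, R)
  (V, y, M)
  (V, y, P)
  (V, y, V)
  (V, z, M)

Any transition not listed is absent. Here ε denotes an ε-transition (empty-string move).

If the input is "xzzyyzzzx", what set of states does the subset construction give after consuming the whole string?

{M, N, P, R, S, T, U, V}

Start in {M}.
Read 'x': {M} → {M, N, S, U}.
Read 'z': {M, N, S, U} → {M, N, P, S, T, U, V}.
Read 'z': {M, N, P, S, T, U, V} → {M, N, P, S, T, U, V}.
Read 'y': {M, N, P, S, T, U, V} → {M, N, P, S, U, V}.
Read 'y': {M, N, P, S, U, V} → {M, N, P, S, U, V}.
Read 'z': {M, N, P, S, U, V} → {M, N, P, S, T, U, V}.
Read 'z': {M, N, P, S, T, U, V} → {M, N, P, S, T, U, V}.
Read 'z': {M, N, P, S, T, U, V} → {M, N, P, S, T, U, V}.
Read 'x': {M, N, P, S, T, U, V} → {M, N, P, R, S, T, U, V}.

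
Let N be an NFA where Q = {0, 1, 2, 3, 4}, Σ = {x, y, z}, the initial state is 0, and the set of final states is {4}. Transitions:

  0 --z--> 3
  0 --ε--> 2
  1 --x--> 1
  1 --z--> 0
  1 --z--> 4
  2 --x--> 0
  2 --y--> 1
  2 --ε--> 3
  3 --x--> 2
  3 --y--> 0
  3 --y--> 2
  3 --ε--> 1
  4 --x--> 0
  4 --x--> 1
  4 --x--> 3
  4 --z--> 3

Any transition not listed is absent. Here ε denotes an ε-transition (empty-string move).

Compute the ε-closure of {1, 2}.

{1, 2, 3}

Begin with {1, 2}.
ε-move 2 → 3; add 3.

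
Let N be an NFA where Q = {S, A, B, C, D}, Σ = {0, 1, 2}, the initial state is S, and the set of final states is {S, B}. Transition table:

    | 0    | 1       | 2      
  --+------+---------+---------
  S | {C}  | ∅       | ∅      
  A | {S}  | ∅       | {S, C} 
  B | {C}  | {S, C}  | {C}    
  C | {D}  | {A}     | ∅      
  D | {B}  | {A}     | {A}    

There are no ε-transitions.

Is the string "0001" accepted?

Yes

Start in {S}.
Read '0': S→{C}; now {C}.
Read '0': C→{D}; now {D}.
Read '0': D→{B}; now {B}.
Read '1': B→{S, C}; now {S, C}.
The final set {S, C} contains the accepting state S.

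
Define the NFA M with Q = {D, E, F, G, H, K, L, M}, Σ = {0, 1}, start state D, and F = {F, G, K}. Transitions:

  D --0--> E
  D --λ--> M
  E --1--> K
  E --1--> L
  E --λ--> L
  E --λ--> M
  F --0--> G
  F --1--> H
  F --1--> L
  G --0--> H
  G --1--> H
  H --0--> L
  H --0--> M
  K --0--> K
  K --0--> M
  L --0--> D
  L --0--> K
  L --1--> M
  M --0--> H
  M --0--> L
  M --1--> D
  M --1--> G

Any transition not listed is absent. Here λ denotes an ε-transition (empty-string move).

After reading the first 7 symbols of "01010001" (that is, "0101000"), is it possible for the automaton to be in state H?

Start: ε-closure({D}) = {D, M}.
Read '0': D→{E}, M→{H, L}; union {E, H, L}; ε-closure = {E, H, L, M}.
Read '1': E→{K, L}, H→∅, L→{M}, M→{D, G}; now {D, G, K, L, M}.
Read '0': D→{E}, G→{H}, K→{K, M}, L→{D, K}, M→{H, L}; now {D, E, H, K, L, M}.
Read '1': D→∅, E→{K, L}, H→∅, K→∅, L→{M}, M→{D, G}; now {D, G, K, L, M}.
Read '0': D→{E}, G→{H}, K→{K, M}, L→{D, K}, M→{H, L}; now {D, E, H, K, L, M}.
Read '0': D→{E}, E→∅, H→{L, M}, K→{K, M}, L→{D, K}, M→{H, L}; now {D, E, H, K, L, M}.
Read '0': D→{E}, E→∅, H→{L, M}, K→{K, M}, L→{D, K}, M→{H, L}; now {D, E, H, K, L, M}.
State H is in {D, E, H, K, L, M}.

Yes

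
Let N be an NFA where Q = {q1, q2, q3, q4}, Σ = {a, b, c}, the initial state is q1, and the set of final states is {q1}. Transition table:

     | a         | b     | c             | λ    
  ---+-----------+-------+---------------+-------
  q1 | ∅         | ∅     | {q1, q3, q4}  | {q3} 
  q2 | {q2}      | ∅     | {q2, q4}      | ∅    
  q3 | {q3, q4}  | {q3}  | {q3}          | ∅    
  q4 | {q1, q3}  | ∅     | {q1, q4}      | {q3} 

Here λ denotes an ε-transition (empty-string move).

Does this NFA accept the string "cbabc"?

Start: ε-closure({q1}) = {q1, q3}.
Read 'c': {q1, q3} → {q1, q3, q4}.
Read 'b': {q1, q3, q4} → {q3}.
Read 'a': {q3} → {q3, q4}.
Read 'b': {q3, q4} → {q3}.
Read 'c': {q3} → {q3}.
The final set {q3} contains no accepting state.

No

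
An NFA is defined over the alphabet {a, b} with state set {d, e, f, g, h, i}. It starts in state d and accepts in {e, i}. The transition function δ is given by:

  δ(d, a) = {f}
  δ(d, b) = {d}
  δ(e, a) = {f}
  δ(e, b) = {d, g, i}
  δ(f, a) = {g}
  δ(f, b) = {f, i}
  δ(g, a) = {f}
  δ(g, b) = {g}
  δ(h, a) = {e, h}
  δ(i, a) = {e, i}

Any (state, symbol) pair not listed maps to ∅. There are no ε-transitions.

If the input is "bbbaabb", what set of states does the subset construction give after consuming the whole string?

Start in {d}.
Read 'b': d→{d}; now {d}.
Read 'b': d→{d}; now {d}.
Read 'b': d→{d}; now {d}.
Read 'a': d→{f}; now {f}.
Read 'a': f→{g}; now {g}.
Read 'b': g→{g}; now {g}.
Read 'b': g→{g}; now {g}.

{g}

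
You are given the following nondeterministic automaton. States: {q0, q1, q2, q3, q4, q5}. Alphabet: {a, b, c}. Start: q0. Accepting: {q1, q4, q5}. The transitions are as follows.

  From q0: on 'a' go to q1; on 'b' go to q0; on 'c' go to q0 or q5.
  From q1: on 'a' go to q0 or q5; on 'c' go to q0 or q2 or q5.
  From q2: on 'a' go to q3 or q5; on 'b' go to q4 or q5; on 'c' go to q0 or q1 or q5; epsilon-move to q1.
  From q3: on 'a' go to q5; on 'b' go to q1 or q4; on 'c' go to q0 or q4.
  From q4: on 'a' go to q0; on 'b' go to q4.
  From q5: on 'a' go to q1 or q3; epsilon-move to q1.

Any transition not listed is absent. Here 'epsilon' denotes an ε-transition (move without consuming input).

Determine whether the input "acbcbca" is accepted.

Start in {q0}.
Read 'a': {q0} → {q1}.
Read 'c': {q1} → {q0, q1, q2, q5}.
Read 'b': {q0, q1, q2, q5} → {q0, q1, q4, q5}.
Read 'c': {q0, q1, q4, q5} → {q0, q1, q2, q5}.
Read 'b': {q0, q1, q2, q5} → {q0, q1, q4, q5}.
Read 'c': {q0, q1, q4, q5} → {q0, q1, q2, q5}.
Read 'a': {q0, q1, q2, q5} → {q0, q1, q3, q5}.
The final set {q0, q1, q3, q5} contains the accepting states q1, q5.

Yes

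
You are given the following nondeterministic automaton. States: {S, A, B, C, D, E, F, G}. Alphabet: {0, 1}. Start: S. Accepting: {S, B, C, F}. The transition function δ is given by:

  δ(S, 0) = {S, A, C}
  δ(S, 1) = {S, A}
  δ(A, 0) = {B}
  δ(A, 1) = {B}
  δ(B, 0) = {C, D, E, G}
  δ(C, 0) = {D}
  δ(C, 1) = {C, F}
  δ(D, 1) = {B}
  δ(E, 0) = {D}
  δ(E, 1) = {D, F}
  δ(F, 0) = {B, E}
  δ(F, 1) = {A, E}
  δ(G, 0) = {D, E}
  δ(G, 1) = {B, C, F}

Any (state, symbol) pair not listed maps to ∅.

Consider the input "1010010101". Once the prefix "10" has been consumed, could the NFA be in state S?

Yes

Start in {S}.
Read '1': S→{S, A}; now {S, A}.
Read '0': S→{S, A, C}, A→{B}; now {S, A, B, C}.
State S is in {S, A, B, C}.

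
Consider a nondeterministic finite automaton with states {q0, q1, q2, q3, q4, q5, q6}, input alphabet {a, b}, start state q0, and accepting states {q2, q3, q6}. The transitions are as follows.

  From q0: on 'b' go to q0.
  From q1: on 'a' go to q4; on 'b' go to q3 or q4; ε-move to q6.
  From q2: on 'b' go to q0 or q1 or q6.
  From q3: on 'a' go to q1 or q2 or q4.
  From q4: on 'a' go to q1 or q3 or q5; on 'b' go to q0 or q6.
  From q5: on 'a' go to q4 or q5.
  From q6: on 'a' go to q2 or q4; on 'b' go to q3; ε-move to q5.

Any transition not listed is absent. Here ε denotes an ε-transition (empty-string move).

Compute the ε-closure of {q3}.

{q3}

Begin with {q3}.
No ε-moves leave this set, so the closure equals the set itself.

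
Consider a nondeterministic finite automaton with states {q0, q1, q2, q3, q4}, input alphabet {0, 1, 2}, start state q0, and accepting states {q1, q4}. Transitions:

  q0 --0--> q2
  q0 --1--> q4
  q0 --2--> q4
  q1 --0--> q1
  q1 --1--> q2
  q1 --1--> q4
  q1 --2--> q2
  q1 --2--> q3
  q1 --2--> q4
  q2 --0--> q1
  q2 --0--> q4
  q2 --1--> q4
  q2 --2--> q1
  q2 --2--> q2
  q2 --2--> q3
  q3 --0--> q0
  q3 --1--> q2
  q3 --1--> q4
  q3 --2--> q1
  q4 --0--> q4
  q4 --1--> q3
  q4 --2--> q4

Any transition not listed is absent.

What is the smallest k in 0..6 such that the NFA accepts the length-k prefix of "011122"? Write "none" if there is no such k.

2

Start in {q0}.
Read '0': {q0} → {q2}.
Read '1': {q2} → {q4}.
None of the earlier sets intersect F, but {q4} does.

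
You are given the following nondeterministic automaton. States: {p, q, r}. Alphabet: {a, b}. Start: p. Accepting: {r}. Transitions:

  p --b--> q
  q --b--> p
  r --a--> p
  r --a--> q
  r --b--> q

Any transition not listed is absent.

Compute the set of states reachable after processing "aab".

Start in {p}.
Read 'a': p→∅; now ∅.
The set is empty and remains empty for the remaining 2 symbols.

∅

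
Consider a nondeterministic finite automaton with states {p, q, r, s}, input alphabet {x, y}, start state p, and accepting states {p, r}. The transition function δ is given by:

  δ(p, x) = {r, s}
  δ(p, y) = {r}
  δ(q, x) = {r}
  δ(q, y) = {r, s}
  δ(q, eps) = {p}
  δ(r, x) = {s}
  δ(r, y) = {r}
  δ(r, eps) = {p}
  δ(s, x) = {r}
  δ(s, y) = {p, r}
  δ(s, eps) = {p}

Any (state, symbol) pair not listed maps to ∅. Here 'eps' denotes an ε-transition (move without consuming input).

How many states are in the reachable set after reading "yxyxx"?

3

Start in {p}.
Read 'y': p→{r}; union {r}; ε-closure = {p, r}.
Read 'x': p→{r, s}, r→{s}; union {r, s}; ε-closure = {p, r, s}.
Read 'y': p→{r}, r→{r}, s→{p, r}; now {p, r}.
Read 'x': p→{r, s}, r→{s}; union {r, s}; ε-closure = {p, r, s}.
Read 'x': p→{r, s}, r→{s}, s→{r}; union {r, s}; ε-closure = {p, r, s}.
That set has 3 states.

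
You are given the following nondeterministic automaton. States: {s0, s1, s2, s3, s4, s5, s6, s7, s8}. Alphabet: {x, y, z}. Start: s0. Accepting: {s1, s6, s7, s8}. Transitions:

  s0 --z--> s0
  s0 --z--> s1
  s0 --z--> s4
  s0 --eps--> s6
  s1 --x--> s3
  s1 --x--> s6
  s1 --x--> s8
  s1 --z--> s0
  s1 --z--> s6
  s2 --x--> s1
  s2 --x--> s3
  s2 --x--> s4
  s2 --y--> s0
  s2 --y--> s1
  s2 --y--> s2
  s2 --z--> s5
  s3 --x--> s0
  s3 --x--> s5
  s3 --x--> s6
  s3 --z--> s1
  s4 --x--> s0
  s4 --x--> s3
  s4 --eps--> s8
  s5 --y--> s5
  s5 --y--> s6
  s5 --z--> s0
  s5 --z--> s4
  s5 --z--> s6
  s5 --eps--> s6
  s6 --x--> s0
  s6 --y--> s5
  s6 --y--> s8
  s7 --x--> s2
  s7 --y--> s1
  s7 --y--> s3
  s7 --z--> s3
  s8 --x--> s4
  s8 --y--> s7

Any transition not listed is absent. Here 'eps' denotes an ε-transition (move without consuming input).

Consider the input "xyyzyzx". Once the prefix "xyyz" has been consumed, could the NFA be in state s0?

Start: ε-closure({s0}) = {s0, s6}.
Read 'x': {s0, s6} → {s0, s6}.
Read 'y': {s0, s6} → {s5, s6, s8}.
Read 'y': {s5, s6, s8} → {s5, s6, s7, s8}.
Read 'z': {s5, s6, s7, s8} → {s0, s3, s4, s6, s8}.
State s0 is in {s0, s3, s4, s6, s8}.

Yes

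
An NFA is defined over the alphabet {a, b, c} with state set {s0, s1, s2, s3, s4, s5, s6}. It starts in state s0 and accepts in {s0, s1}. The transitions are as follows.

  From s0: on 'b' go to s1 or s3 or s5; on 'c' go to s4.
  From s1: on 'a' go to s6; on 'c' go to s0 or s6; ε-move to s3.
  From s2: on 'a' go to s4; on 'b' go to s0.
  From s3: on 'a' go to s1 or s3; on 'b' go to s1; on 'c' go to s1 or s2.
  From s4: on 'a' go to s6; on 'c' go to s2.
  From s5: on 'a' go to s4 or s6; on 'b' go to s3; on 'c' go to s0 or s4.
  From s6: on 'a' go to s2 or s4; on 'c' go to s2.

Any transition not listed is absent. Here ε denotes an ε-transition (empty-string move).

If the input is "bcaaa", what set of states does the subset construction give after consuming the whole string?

Start in {s0}.
Read 'b': s0→{s1, s3, s5}; now {s1, s3, s5}.
Read 'c': s1→{s0, s6}, s3→{s1, s2}, s5→{s0, s4}; union {s0, s1, s2, s4, s6}; ε-closure = {s0, s1, s2, s3, s4, s6}.
Read 'a': s0→∅, s1→{s6}, s2→{s4}, s3→{s1, s3}, s4→{s6}, s6→{s2, s4}; now {s1, s2, s3, s4, s6}.
Read 'a': s1→{s6}, s2→{s4}, s3→{s1, s3}, s4→{s6}, s6→{s2, s4}; now {s1, s2, s3, s4, s6}.
Read 'a': s1→{s6}, s2→{s4}, s3→{s1, s3}, s4→{s6}, s6→{s2, s4}; now {s1, s2, s3, s4, s6}.

{s1, s2, s3, s4, s6}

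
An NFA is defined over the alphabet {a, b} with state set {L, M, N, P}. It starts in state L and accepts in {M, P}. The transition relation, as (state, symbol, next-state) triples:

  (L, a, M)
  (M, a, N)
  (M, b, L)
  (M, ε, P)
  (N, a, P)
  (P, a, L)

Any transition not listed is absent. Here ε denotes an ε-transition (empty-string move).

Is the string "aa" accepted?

No

Start in {L}.
Read 'a': {L} → {M, P}.
Read 'a': {M, P} → {L, N}.
The final set {L, N} contains no accepting state.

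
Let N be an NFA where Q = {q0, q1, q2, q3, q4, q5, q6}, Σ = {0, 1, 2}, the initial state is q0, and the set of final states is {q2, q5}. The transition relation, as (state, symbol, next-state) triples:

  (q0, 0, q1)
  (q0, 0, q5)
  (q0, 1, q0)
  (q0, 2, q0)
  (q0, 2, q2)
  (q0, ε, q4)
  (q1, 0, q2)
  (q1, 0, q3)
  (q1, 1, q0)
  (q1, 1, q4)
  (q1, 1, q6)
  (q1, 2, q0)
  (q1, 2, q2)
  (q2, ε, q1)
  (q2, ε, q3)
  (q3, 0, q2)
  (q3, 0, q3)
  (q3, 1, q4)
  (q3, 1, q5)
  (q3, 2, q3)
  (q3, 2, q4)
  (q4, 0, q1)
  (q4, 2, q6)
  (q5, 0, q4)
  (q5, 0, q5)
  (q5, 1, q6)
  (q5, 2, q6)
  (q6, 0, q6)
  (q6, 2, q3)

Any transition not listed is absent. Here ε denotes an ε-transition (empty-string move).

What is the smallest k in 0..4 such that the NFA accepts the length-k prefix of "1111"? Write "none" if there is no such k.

none

Start: ε-closure({q0}) = {q0, q4}.
Read '1': q0→{q0}, q4→∅; union {q0}; ε-closure = {q0, q4}.
Read '1': q0→{q0}, q4→∅; union {q0}; ε-closure = {q0, q4}.
Read '1': q0→{q0}, q4→∅; union {q0}; ε-closure = {q0, q4}.
Read '1': q0→{q0}, q4→∅; union {q0}; ε-closure = {q0, q4}.
No reachable set along the way intersects F.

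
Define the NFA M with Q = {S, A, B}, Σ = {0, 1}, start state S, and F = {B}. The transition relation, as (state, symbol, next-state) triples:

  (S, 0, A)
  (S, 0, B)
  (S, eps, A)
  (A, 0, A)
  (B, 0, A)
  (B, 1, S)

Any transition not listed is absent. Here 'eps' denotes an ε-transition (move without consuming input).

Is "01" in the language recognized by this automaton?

No

Start: ε-closure({S}) = {S, A}.
Read '0': {S, A} → {A, B}.
Read '1': {A, B} → {S, A}.
The final set {S, A} contains no accepting state.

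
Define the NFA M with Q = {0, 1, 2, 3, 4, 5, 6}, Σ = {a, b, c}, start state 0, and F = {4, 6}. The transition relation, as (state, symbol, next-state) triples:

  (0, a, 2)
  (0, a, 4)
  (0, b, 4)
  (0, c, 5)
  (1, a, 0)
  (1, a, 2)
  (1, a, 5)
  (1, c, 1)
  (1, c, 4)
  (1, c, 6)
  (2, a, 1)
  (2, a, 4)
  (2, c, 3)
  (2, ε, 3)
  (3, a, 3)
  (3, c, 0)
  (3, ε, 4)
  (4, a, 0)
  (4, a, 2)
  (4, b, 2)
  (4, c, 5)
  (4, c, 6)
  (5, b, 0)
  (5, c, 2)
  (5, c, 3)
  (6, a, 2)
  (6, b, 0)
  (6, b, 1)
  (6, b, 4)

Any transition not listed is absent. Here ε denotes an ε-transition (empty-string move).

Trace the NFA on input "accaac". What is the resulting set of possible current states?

Start in {0}.
Read 'a': 0→{2, 4}; union {2, 4}; ε-closure = {2, 3, 4}.
Read 'c': 2→{3}, 3→{0}, 4→{5, 6}; union {0, 3, 5, 6}; ε-closure = {0, 3, 4, 5, 6}.
Read 'c': 0→{5}, 3→{0}, 4→{5, 6}, 5→{2, 3}, 6→∅; union {0, 2, 3, 5, 6}; ε-closure = {0, 2, 3, 4, 5, 6}.
Read 'a': 0→{2, 4}, 2→{1, 4}, 3→{3}, 4→{0, 2}, 5→∅, 6→{2}; now {0, 1, 2, 3, 4}.
Read 'a': 0→{2, 4}, 1→{0, 2, 5}, 2→{1, 4}, 3→{3}, 4→{0, 2}; now {0, 1, 2, 3, 4, 5}.
Read 'c': 0→{5}, 1→{1, 4, 6}, 2→{3}, 3→{0}, 4→{5, 6}, 5→{2, 3}; now {0, 1, 2, 3, 4, 5, 6}.

{0, 1, 2, 3, 4, 5, 6}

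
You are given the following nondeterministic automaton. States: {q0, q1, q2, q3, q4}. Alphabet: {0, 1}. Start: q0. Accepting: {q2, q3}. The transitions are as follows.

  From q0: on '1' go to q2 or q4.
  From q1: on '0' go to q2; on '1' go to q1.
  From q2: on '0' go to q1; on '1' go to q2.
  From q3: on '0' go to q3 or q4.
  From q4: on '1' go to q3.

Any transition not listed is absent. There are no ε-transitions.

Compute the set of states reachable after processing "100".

{q2}

Start in {q0}.
Read '1': {q0} → {q2, q4}.
Read '0': {q2, q4} → {q1}.
Read '0': {q1} → {q2}.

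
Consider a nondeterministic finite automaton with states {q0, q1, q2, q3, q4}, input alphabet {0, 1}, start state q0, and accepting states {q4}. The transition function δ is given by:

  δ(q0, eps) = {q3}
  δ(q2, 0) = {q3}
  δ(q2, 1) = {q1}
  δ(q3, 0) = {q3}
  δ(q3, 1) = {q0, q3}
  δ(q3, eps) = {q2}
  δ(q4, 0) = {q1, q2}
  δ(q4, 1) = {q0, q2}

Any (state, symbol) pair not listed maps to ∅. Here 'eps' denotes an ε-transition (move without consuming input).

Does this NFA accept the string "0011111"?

No

Start: ε-closure({q0}) = {q0, q2, q3}.
Read '0': {q0, q2, q3} → {q2, q3}.
Read '0': {q2, q3} → {q2, q3}.
Read '1': {q2, q3} → {q0, q1, q2, q3}.
Read '1': {q0, q1, q2, q3} → {q0, q1, q2, q3}.
Read '1': {q0, q1, q2, q3} → {q0, q1, q2, q3}.
Read '1': {q0, q1, q2, q3} → {q0, q1, q2, q3}.
Read '1': {q0, q1, q2, q3} → {q0, q1, q2, q3}.
The final set {q0, q1, q2, q3} contains no accepting state.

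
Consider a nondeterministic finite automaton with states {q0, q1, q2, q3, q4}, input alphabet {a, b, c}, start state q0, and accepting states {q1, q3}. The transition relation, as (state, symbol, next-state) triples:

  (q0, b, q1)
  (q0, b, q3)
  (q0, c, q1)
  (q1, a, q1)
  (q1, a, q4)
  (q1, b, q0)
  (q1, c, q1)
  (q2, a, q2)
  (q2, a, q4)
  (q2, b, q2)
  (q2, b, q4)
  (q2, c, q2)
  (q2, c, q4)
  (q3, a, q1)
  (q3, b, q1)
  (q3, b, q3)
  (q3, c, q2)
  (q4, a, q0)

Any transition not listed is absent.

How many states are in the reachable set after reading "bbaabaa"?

3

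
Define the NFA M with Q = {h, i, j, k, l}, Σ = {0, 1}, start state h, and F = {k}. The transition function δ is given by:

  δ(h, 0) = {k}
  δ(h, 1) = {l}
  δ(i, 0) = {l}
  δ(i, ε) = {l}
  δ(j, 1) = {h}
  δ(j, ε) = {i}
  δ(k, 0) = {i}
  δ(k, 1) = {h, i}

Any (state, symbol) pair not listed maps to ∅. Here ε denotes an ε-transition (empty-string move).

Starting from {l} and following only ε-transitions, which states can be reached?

{l}

Begin with {l}.
No ε-moves leave this set, so the closure equals the set itself.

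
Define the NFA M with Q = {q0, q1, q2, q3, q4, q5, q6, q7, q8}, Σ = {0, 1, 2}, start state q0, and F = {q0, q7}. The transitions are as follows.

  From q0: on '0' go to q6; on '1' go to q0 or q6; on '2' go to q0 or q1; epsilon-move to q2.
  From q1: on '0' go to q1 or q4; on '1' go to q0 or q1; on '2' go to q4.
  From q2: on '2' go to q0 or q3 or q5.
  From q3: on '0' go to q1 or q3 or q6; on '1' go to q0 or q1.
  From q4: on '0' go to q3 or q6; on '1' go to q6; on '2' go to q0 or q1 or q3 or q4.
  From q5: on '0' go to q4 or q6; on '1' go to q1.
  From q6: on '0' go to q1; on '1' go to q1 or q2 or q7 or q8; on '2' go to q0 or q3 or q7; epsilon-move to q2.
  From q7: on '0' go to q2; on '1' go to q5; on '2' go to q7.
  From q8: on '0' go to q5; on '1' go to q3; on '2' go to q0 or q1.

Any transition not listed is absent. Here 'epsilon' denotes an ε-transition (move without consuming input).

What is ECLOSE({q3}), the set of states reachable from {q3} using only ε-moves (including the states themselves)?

{q3}

Begin with {q3}.
No ε-moves leave this set, so the closure equals the set itself.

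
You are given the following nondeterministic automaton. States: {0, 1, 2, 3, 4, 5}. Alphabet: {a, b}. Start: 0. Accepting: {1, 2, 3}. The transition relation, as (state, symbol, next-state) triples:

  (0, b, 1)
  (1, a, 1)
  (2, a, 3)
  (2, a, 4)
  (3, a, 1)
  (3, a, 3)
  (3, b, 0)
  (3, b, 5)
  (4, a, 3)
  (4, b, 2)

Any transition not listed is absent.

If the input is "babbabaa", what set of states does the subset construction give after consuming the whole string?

Start in {0}.
Read 'b': 0→{1}; now {1}.
Read 'a': 1→{1}; now {1}.
Read 'b': 1→∅; now ∅.
The set is empty and remains empty for the remaining 5 symbols.

∅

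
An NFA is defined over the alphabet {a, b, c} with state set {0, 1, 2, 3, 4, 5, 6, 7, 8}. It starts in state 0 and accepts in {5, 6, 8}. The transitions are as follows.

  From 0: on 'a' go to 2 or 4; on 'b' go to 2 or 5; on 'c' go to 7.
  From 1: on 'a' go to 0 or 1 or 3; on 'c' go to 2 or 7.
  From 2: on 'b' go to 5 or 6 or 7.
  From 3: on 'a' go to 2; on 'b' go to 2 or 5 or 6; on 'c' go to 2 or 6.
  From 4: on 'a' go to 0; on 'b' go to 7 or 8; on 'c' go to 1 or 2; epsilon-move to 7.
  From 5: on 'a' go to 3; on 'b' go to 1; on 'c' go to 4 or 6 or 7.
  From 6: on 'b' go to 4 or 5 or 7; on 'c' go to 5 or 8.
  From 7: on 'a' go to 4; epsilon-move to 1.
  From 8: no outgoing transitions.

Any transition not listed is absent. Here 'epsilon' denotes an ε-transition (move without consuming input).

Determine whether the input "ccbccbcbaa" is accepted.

Start in {0}.
Read 'c': 0→{7}; union {7}; ε-closure = {1, 7}.
Read 'c': 1→{2, 7}, 7→∅; union {2, 7}; ε-closure = {1, 2, 7}.
Read 'b': 1→∅, 2→{5, 6, 7}, 7→∅; union {5, 6, 7}; ε-closure = {1, 5, 6, 7}.
Read 'c': 1→{2, 7}, 5→{4, 6, 7}, 6→{5, 8}, 7→∅; union {2, 4, 5, 6, 7, 8}; ε-closure = {1, 2, 4, 5, 6, 7, 8}.
Read 'c': 1→{2, 7}, 2→∅, 4→{1, 2}, 5→{4, 6, 7}, 6→{5, 8}, 7→∅, 8→∅; now {1, 2, 4, 5, 6, 7, 8}.
Read 'b': 1→∅, 2→{5, 6, 7}, 4→{7, 8}, 5→{1}, 6→{4, 5, 7}, 7→∅, 8→∅; now {1, 4, 5, 6, 7, 8}.
Read 'c': 1→{2, 7}, 4→{1, 2}, 5→{4, 6, 7}, 6→{5, 8}, 7→∅, 8→∅; now {1, 2, 4, 5, 6, 7, 8}.
Read 'b': 1→∅, 2→{5, 6, 7}, 4→{7, 8}, 5→{1}, 6→{4, 5, 7}, 7→∅, 8→∅; now {1, 4, 5, 6, 7, 8}.
Read 'a': 1→{0, 1, 3}, 4→{0}, 5→{3}, 6→∅, 7→{4}, 8→∅; union {0, 1, 3, 4}; ε-closure = {0, 1, 3, 4, 7}.
Read 'a': 0→{2, 4}, 1→{0, 1, 3}, 3→{2}, 4→{0}, 7→{4}; union {0, 1, 2, 3, 4}; ε-closure = {0, 1, 2, 3, 4, 7}.
The final set {0, 1, 2, 3, 4, 7} contains no accepting state.

No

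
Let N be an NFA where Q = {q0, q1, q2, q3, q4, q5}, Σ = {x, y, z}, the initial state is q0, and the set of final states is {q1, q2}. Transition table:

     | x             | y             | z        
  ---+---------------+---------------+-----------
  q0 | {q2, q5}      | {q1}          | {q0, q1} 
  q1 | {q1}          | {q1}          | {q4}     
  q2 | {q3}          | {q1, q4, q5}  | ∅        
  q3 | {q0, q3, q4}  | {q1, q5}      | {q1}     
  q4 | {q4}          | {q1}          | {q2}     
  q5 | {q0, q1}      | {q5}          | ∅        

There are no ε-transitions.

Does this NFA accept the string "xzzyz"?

No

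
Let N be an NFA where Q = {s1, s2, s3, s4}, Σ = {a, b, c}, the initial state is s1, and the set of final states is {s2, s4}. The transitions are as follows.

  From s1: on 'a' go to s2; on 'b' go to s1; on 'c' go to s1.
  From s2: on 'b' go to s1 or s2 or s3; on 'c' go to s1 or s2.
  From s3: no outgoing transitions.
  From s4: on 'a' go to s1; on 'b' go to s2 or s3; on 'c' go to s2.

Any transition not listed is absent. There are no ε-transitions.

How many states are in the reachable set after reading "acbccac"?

Start in {s1}.
Read 'a': {s1} → {s2}.
Read 'c': {s2} → {s1, s2}.
Read 'b': {s1, s2} → {s1, s2, s3}.
Read 'c': {s1, s2, s3} → {s1, s2}.
Read 'c': {s1, s2} → {s1, s2}.
Read 'a': {s1, s2} → {s2}.
Read 'c': {s2} → {s1, s2}.
That set has 2 states.

2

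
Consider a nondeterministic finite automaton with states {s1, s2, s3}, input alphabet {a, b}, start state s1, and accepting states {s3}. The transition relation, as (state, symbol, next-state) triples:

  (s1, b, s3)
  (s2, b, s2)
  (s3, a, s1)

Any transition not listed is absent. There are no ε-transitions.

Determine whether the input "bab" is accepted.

Yes

Start in {s1}.
Read 'b': s1→{s3}; now {s3}.
Read 'a': s3→{s1}; now {s1}.
Read 'b': s1→{s3}; now {s3}.
The final set {s3} contains the accepting state s3.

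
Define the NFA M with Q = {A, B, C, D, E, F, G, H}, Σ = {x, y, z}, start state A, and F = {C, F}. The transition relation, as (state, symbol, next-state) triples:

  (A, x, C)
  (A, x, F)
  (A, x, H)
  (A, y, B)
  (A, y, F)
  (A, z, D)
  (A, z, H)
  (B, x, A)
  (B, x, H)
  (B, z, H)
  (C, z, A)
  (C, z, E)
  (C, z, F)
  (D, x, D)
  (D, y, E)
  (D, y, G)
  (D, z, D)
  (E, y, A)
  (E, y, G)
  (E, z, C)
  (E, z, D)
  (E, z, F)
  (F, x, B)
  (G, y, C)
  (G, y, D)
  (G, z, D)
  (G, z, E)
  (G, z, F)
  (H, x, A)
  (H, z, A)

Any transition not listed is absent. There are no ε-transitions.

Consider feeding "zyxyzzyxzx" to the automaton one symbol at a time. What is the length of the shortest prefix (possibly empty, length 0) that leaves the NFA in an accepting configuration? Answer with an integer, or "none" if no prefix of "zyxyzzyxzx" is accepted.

none

Start in {A}.
Read 'z': A→{D, H}; now {D, H}.
Read 'y': D→{E, G}, H→∅; now {E, G}.
Read 'x': E→∅, G→∅; now ∅.
The set is empty and remains empty for the remaining 7 symbols.
No reachable set along the way intersects F.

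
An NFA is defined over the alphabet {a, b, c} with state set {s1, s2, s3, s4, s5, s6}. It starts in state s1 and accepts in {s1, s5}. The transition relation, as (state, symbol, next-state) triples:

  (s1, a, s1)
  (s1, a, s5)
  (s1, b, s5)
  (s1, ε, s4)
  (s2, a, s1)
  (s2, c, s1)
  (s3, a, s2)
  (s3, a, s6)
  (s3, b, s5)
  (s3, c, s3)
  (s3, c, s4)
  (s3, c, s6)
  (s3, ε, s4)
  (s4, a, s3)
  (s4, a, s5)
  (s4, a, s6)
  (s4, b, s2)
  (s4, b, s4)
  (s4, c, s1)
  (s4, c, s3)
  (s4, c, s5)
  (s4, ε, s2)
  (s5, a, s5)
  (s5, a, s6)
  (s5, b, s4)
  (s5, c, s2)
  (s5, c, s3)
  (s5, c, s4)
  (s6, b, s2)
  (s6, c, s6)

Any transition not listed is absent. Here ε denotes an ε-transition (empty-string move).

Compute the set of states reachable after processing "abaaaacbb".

{s2, s4}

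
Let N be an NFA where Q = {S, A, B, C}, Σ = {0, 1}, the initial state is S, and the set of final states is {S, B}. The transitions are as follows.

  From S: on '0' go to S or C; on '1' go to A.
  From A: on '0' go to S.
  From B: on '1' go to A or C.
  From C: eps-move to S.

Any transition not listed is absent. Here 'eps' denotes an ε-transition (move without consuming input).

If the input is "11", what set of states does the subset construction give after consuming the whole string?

∅

Start in {S}.
Read '1': S→{A}; now {A}.
Read '1': A→∅; now ∅.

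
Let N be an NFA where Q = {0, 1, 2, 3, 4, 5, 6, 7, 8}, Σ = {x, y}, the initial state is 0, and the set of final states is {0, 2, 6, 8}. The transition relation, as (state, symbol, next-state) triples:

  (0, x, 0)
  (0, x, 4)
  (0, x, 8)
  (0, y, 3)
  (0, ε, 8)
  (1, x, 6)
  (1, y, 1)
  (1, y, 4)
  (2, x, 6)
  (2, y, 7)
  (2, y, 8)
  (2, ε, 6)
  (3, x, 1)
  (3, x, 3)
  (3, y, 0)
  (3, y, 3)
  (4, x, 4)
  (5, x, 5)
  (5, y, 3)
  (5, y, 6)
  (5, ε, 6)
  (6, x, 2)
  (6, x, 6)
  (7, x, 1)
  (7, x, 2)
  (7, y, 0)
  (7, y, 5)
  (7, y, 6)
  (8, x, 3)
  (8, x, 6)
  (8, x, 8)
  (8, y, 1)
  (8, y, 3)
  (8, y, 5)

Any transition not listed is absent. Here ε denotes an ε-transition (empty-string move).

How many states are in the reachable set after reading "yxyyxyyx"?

Start: ε-closure({0}) = {0, 8}.
Read 'y': {0, 8} → {1, 3, 5, 6}.
Read 'x': {1, 3, 5, 6} → {1, 2, 3, 5, 6}.
Read 'y': {1, 2, 3, 5, 6} → {0, 1, 3, 4, 6, 7, 8}.
Read 'y': {0, 1, 3, 4, 6, 7, 8} → {0, 1, 3, 4, 5, 6, 8}.
Read 'x': {0, 1, 3, 4, 5, 6, 8} → {0, 1, 2, 3, 4, 5, 6, 8}.
Read 'y': {0, 1, 2, 3, 4, 5, 6, 8} → {0, 1, 3, 4, 5, 6, 7, 8}.
Read 'y': {0, 1, 3, 4, 5, 6, 7, 8} → {0, 1, 3, 4, 5, 6, 8}.
Read 'x': {0, 1, 3, 4, 5, 6, 8} → {0, 1, 2, 3, 4, 5, 6, 8}.
That set has 8 states.

8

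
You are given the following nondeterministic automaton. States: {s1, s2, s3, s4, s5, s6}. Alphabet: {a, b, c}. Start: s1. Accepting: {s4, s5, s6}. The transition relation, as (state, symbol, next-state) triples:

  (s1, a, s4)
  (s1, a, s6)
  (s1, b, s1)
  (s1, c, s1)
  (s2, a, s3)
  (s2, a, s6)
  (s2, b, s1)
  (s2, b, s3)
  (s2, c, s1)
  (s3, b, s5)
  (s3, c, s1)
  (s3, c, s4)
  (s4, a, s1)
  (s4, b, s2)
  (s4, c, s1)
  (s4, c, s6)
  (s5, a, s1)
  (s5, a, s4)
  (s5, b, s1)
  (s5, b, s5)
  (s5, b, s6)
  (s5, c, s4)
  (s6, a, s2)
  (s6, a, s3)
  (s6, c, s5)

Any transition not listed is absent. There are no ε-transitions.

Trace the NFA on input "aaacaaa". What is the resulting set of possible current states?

{s1, s2, s3, s4, s6}

Start in {s1}.
Read 'a': s1→{s4, s6}; now {s4, s6}.
Read 'a': s4→{s1}, s6→{s2, s3}; now {s1, s2, s3}.
Read 'a': s1→{s4, s6}, s2→{s3, s6}, s3→∅; now {s3, s4, s6}.
Read 'c': s3→{s1, s4}, s4→{s1, s6}, s6→{s5}; now {s1, s4, s5, s6}.
Read 'a': s1→{s4, s6}, s4→{s1}, s5→{s1, s4}, s6→{s2, s3}; now {s1, s2, s3, s4, s6}.
Read 'a': s1→{s4, s6}, s2→{s3, s6}, s3→∅, s4→{s1}, s6→{s2, s3}; now {s1, s2, s3, s4, s6}.
Read 'a': s1→{s4, s6}, s2→{s3, s6}, s3→∅, s4→{s1}, s6→{s2, s3}; now {s1, s2, s3, s4, s6}.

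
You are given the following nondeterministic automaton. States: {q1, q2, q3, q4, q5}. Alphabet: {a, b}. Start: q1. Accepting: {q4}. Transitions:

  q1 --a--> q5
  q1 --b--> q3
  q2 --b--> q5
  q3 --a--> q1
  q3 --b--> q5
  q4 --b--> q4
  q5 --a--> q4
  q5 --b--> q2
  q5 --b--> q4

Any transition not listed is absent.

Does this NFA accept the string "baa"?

No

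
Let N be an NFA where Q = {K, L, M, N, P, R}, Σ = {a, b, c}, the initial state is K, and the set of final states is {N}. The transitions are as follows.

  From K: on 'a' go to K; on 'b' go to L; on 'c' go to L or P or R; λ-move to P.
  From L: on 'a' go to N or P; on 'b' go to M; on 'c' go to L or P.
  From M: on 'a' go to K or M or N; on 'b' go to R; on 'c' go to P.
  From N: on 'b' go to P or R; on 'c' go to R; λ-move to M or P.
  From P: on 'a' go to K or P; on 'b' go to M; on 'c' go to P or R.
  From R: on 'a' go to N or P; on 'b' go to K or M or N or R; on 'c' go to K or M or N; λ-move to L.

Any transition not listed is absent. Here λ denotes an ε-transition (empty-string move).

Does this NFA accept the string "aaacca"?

Yes

Start: ε-closure({K}) = {K, P}.
Read 'a': K→{K}, P→{K, P}; now {K, P}.
Read 'a': K→{K}, P→{K, P}; now {K, P}.
Read 'a': K→{K}, P→{K, P}; now {K, P}.
Read 'c': K→{L, P, R}, P→{P, R}; now {L, P, R}.
Read 'c': L→{L, P}, P→{P, R}, R→{K, M, N}; now {K, L, M, N, P, R}.
Read 'a': K→{K}, L→{N, P}, M→{K, M, N}, N→∅, P→{K, P}, R→{N, P}; now {K, M, N, P}.
The final set {K, M, N, P} contains the accepting state N.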